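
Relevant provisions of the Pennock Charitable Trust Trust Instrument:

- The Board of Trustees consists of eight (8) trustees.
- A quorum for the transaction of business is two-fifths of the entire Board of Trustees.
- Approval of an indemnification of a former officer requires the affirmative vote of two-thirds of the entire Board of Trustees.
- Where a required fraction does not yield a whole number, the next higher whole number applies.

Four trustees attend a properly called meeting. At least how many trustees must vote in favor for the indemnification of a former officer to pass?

The indemnification of a former officer requires two-thirds of the entire Board of Trustees (8).
2/3 of 8 = 5.33, rounded up to 6.
(Only 4 can vote, so the indemnification of a former officer cannot pass at this meeting, but the required vote is still 6.)

6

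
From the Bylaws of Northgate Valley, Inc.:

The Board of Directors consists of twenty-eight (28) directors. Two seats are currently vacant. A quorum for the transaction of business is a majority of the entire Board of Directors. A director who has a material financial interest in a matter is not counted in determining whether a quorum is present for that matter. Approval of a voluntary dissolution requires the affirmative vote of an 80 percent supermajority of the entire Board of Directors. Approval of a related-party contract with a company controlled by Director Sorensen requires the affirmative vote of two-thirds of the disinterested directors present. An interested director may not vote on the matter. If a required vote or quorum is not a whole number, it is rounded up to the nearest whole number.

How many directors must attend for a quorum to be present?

A majority of 28 is 15.

15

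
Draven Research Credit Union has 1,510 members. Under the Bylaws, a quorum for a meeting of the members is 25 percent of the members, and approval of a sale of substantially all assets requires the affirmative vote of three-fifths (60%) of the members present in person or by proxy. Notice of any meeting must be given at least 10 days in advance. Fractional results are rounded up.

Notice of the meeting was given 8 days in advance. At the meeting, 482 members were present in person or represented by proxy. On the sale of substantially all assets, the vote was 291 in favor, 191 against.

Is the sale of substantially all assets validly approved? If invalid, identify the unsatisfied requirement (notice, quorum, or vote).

Invalid — notice requirement not satisfied.

Notice: 8 days given; 10 required. Not satisfied.
Quorum: 25% of 1,510 = 377.50, rounded up to 378; 482 present. Satisfied.
Vote: requires three-fifths of those present (482); 3/5 of 482 = 289.20, rounded up to 290, so 290 needed; 291 in favor. Satisfied.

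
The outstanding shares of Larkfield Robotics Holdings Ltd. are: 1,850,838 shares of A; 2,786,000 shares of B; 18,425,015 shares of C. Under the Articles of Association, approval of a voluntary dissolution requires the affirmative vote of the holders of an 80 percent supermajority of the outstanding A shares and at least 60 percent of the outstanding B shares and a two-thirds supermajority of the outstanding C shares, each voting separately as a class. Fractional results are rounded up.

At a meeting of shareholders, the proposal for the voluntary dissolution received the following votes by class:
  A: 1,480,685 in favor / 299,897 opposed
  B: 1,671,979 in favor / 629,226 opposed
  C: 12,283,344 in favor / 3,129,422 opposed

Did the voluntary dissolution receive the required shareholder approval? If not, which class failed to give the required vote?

A: 4/5 of 1850838 = 1480670.40, rounded up to 1480671; 1,480,671 required, 1,480,685 in favor — approved.
B: 3/5 of 2786000 = 1671600; 1,671,600 required, 1,671,979 in favor — approved.
C: 2/3 of 18425015 = 12283343.33, rounded up to 12283344; 12,283,344 required, 12,283,344 in favor — approved.

Approved — every class gave the required vote.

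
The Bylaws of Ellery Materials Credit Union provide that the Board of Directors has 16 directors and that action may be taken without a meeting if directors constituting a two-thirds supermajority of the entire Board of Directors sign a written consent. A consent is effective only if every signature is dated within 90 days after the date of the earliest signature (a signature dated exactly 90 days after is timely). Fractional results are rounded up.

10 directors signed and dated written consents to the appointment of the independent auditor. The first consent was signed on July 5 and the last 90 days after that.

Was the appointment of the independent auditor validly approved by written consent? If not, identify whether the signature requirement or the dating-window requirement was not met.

Signatures required: a two-thirds supermajority of 16 — 2/3 of 16 = 10.67, rounded up to 11, so 11 needed; 10 signed. Insufficient.
Dating window: the latest signature is 90 days after the earliest; the limit is 90 days. Within the window.

Not effective — insufficient signatures.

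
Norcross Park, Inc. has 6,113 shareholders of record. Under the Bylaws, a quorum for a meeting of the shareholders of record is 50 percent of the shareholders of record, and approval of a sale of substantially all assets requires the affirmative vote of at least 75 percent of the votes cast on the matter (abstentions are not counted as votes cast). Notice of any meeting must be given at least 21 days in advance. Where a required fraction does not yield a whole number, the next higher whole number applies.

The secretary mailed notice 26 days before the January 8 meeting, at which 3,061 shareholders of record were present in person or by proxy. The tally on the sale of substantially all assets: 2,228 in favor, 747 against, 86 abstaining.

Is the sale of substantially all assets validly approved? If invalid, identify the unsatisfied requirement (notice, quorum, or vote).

Notice: 26 days given; 21 required. Satisfied.
Quorum: 50% of 6,113 = 3,056.50, rounded up to 3,057; 3,061 present. Satisfied.
Vote: requires three-fourths of the votes cast (3,061 − 86 abstaining = 2,975); 3/4 of 2975 = 2231.25, rounded up to 2232, so 2,232 needed; 2,228 in favor. Not satisfied.

Invalid — vote requirement not satisfied.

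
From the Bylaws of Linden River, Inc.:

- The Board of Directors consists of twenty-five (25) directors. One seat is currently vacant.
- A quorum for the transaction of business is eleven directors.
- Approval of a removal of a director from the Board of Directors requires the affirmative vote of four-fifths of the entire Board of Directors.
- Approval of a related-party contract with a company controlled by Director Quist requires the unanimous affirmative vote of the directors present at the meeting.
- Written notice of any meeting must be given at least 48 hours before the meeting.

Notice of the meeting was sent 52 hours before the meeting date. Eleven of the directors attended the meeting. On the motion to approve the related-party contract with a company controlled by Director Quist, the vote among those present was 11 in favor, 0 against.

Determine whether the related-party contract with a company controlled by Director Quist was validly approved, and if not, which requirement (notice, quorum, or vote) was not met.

Valid — all requirements satisfied.

Notice: 52 hours given; 48 required (52 ≥ 48). Satisfied.
Quorum: 11 present; quorum is 11. Satisfied.
Vote: the related-party contract with a company controlled by Director Quist requires the unanimous vote of the directors present (11). Unanimous means all 11, so 11 affirmative votes are needed; 11 voted in favor. Satisfied.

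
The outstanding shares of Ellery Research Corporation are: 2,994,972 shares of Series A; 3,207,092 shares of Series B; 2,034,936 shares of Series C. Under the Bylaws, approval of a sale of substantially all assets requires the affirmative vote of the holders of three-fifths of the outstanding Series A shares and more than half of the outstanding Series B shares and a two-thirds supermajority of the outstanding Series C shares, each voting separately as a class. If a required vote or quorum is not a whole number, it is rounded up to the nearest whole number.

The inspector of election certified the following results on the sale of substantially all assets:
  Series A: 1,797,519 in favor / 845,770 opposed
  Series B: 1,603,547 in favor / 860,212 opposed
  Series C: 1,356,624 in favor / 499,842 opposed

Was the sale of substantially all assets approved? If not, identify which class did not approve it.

Approved — every class gave the required vote.

Series A: 3/5 of 2994972 = 1796983.20, rounded up to 1796984; 1,796,984 required, 1,797,519 in favor — approved.
Series B: a majority of 3207092 is 1603547; 1,603,547 required, 1,603,547 in favor — approved.
Series C: 2/3 of 2034936 = 1356624; 1,356,624 required, 1,356,624 in favor — approved.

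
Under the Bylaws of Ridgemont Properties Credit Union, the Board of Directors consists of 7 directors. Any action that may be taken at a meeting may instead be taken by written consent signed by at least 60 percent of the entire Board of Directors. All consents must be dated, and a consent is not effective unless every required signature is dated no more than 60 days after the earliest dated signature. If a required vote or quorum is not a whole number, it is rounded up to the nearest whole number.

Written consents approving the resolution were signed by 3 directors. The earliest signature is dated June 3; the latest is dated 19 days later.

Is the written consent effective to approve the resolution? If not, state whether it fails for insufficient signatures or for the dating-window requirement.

Signatures required: at least 60 percent of 7 — 3/5 of 7 = 4.20, rounded up to 5, so 5 needed; 3 signed. Insufficient.
Dating window: the latest signature is 19 days after the earliest; the limit is 60 days. Within the window.

Not effective — insufficient signatures.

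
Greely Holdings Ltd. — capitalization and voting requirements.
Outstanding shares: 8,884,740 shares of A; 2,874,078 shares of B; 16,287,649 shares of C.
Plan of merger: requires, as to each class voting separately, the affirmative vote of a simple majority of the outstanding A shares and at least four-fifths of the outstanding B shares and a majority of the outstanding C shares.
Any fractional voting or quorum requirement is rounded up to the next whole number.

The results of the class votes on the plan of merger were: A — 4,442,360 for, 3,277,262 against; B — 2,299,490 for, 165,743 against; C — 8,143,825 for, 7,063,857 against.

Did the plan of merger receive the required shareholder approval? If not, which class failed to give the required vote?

A: a majority of 8884740 is 4442371; 4,442,371 required, 4,442,360 in favor — not approved.
B: 4/5 of 2874078 = 2299262.40, rounded up to 2299263; 2,299,263 required, 2,299,490 in favor — approved.
C: a majority of 16287649 is 8143825; 8,143,825 required, 8,143,825 in favor — approved.

Not approved — the A shares did not give the required vote.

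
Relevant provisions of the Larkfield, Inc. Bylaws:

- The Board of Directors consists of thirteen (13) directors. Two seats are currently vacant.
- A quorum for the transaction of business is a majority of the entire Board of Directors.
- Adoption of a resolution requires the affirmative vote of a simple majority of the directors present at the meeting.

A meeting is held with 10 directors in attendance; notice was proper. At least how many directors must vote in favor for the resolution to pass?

The resolution requires a majority of the directors present (10).
A majority of 10 is 6.

6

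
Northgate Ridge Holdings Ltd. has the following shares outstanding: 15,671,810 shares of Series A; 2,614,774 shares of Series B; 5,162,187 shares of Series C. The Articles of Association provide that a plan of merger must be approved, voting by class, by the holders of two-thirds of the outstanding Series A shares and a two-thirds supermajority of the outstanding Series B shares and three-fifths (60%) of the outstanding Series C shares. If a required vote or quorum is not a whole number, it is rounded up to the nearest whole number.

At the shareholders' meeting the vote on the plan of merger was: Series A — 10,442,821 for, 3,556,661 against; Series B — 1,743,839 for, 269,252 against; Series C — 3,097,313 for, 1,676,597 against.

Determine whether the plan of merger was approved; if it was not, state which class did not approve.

Series A: 2/3 of 15671810 = 10447873.33, rounded up to 10447874; 10,447,874 required, 10,442,821 in favor — not approved.
Series B: 2/3 of 2614774 = 1743182.67, rounded up to 1743183; 1,743,183 required, 1,743,839 in favor — approved.
Series C: 3/5 of 5162187 = 3097312.20, rounded up to 3097313; 3,097,313 required, 3,097,313 in favor — approved.

Not approved — the Series A shares did not give the required vote.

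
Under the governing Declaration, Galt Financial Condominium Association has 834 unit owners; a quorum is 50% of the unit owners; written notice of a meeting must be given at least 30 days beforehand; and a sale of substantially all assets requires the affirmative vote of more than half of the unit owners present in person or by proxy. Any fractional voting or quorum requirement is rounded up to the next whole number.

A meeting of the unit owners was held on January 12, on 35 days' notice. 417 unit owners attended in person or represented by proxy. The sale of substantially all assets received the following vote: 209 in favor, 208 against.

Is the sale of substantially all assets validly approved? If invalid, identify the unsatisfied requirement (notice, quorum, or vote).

Valid — all requirements satisfied.

Notice: 35 days given; 30 required. Satisfied.
Quorum: 50% of 834 = 417; 417 present. Satisfied.
Vote: requires a majority of those present (417); a majority of 417 is 209, so 209 needed; 209 in favor. Satisfied.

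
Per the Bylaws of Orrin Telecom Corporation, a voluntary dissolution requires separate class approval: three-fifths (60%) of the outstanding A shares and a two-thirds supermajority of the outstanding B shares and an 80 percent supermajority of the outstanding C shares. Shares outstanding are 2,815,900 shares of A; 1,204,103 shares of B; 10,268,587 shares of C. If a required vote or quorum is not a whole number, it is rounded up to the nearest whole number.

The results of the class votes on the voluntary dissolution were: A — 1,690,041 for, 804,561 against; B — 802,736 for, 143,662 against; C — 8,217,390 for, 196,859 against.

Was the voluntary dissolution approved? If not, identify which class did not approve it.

A: 3/5 of 2815900 = 1689540; 1,689,540 required, 1,690,041 in favor — approved.
B: 2/3 of 1204103 = 802735.33, rounded up to 802736; 802,736 required, 802,736 in favor — approved.
C: 4/5 of 10268587 = 8214869.60, rounded up to 8214870; 8,214,870 required, 8,217,390 in favor — approved.

Approved — every class gave the required vote.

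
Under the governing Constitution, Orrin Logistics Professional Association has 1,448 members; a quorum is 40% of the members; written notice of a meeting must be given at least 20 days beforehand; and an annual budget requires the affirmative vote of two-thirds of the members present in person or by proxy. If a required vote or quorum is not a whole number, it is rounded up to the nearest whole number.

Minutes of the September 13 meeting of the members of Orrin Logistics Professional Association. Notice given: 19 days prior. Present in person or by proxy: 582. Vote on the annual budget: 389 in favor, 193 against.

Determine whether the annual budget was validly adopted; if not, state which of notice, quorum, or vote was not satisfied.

Invalid — notice requirement not satisfied.

Notice: 19 days given; 20 required. Not satisfied.
Quorum: 40% of 1,448 = 579.20, rounded up to 580; 582 present. Satisfied.
Vote: requires two-thirds of those present (582); 2/3 of 582 = 388, so 388 needed; 389 in favor. Satisfied.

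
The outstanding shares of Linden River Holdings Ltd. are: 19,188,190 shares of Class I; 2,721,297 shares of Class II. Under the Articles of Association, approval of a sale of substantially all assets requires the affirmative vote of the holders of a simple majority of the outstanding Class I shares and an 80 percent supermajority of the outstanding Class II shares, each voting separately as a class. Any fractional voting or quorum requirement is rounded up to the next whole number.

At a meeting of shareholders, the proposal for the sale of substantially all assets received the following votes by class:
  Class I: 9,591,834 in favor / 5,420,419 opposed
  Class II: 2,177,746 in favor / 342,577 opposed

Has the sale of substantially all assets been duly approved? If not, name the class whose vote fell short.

Not approved — the Class I shares did not give the required vote.

Class I: a majority of 19188190 is 9594096; 9,594,096 required, 9,591,834 in favor — not approved.
Class II: 4/5 of 2721297 = 2177037.60, rounded up to 2177038; 2,177,038 required, 2,177,746 in favor — approved.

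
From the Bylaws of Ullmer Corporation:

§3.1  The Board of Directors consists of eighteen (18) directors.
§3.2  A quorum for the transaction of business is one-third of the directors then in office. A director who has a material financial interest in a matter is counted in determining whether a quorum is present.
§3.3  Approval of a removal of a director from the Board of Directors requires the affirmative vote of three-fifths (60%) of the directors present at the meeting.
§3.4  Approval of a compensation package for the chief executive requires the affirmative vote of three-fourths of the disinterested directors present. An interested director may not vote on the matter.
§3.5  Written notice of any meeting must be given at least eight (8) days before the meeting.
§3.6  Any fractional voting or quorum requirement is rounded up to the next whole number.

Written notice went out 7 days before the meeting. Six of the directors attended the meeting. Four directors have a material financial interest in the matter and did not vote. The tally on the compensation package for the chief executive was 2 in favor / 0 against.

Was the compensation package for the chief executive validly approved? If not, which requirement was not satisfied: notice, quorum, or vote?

Invalid — notice requirement not satisfied.

Notice: 7 days given; 8 required (7 < 8). Not satisfied.
Quorum: 6 present (interested directors count toward quorum); quorum is 6. Satisfied.
Vote: the compensation package for the chief executive requires three-fourths of the disinterested directors present (6 − 4 = 2). 3/4 of 2 = 1.50, rounded up to 2, so 2 affirmative votes are needed; 2 voted in favor. Satisfied.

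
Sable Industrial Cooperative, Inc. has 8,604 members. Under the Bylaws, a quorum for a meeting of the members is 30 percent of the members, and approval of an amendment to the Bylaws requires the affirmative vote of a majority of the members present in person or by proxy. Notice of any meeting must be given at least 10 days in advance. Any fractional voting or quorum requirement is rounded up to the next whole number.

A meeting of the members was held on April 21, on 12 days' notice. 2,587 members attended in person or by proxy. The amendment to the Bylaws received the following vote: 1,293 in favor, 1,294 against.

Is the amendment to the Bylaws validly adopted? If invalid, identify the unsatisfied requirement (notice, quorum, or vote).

Invalid — vote requirement not satisfied.

Notice: 12 days given; 10 required. Satisfied.
Quorum: 30% of 8,604 = 2,581.20, rounded up to 2,582; 2,587 present. Satisfied.
Vote: requires a majority of those present (2,587); a majority of 2587 is 1294, so 1,294 needed; 1,293 in favor. Not satisfied.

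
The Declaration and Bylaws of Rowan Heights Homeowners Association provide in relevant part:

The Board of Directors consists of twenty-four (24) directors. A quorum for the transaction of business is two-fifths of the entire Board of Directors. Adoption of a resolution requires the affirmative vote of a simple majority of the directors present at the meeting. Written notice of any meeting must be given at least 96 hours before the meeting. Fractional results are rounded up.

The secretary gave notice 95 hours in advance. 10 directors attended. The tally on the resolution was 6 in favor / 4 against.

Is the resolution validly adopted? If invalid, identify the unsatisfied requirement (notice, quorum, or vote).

Notice: 95 hours given; 96 required (95 < 96). Not satisfied.
Quorum: 10 present; quorum is 10. Satisfied.
Vote: the resolution requires a majority of the directors present (10). A majority of 10 is 6, so 6 affirmative votes are needed; 6 voted in favor. Satisfied.

Invalid — notice requirement not satisfied.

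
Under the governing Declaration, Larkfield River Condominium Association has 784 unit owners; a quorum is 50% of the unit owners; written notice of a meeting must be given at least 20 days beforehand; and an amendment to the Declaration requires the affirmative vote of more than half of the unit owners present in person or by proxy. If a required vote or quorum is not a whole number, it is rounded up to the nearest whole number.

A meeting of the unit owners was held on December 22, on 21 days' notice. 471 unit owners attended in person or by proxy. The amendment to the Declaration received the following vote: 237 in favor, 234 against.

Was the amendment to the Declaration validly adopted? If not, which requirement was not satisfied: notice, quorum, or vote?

Valid — all requirements satisfied.

Notice: 21 days given; 20 required. Satisfied.
Quorum: 50% of 784 = 392; 471 present. Satisfied.
Vote: requires a majority of those present (471); a majority of 471 is 236, so 236 needed; 237 in favor. Satisfied.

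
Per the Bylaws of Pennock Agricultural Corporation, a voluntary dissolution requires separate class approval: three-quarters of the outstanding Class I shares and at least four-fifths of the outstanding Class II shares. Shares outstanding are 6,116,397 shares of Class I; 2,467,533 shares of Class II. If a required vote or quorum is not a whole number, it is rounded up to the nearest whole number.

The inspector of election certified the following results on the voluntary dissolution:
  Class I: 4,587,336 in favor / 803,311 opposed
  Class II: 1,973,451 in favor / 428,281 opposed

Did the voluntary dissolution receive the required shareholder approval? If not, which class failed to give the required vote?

Class I: 3/4 of 6116397 = 4587297.75, rounded up to 4587298; 4,587,298 required, 4,587,336 in favor — approved.
Class II: 4/5 of 2467533 = 1974026.40, rounded up to 1974027; 1,974,027 required, 1,973,451 in favor — not approved.

Not approved — the Class II shares did not give the required vote.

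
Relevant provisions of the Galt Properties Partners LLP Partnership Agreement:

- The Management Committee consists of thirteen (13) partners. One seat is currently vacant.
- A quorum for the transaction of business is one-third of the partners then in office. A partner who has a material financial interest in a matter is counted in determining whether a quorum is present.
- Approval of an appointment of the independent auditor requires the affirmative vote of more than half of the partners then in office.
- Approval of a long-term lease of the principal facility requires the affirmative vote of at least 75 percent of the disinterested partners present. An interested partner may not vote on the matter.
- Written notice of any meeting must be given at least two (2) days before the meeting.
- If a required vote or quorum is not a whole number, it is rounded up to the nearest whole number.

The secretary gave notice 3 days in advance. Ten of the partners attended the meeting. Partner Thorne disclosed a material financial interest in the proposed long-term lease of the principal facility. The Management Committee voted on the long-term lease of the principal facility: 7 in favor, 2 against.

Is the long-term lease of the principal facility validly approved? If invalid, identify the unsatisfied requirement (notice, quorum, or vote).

Valid — all requirements satisfied.

Notice: 3 days given; 2 required (3 ≥ 2). Satisfied.
Quorum: 10 present (interested partners count toward quorum); quorum is 4. Satisfied.
Vote: the long-term lease of the principal facility requires three-fourths of the disinterested partners present (10 − 1 = 9). 3/4 of 9 = 6.75, rounded up to 7, so 7 affirmative votes are needed; 7 voted in favor. Satisfied.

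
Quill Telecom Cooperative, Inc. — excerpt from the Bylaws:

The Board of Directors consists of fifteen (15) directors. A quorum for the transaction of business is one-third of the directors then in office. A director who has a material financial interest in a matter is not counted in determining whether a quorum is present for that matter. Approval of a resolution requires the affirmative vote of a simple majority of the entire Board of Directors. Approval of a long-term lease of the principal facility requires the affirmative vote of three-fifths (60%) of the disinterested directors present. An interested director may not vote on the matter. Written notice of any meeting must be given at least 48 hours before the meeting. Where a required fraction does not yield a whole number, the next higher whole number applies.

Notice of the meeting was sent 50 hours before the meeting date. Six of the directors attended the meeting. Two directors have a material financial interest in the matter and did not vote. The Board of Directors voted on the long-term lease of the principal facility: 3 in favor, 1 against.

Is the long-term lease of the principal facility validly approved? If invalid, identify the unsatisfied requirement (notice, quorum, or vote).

Invalid — quorum requirement not satisfied.

Notice: 50 hours given; 48 required (50 ≥ 48). Satisfied.
Quorum: 6 present, but the 2 interested directors do not count, leaving 4. Quorum is 5. Not satisfied.
Vote: the long-term lease of the principal facility requires three-fifths of the disinterested directors present (6 − 2 = 4). 3/5 of 4 = 2.40, rounded up to 3, so 3 affirmative votes are needed; 3 voted in favor. Satisfied. (Moot — without a quorum no business can be validly transacted.)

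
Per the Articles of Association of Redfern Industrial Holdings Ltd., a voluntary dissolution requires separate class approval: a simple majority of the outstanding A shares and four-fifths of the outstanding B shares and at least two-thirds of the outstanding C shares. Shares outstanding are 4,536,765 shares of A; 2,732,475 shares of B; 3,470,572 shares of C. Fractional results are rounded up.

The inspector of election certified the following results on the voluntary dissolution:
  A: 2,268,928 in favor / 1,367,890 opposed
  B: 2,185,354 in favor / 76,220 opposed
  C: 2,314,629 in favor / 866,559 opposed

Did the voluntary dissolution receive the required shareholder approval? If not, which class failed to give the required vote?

A: a majority of 4536765 is 2268383; 2,268,383 required, 2,268,928 in favor — approved.
B: 4/5 of 2732475 = 2185980; 2,185,980 required, 2,185,354 in favor — not approved.
C: 2/3 of 3470572 = 2313714.67, rounded up to 2313715; 2,313,715 required, 2,314,629 in favor — approved.

Not approved — the B shares did not give the required vote.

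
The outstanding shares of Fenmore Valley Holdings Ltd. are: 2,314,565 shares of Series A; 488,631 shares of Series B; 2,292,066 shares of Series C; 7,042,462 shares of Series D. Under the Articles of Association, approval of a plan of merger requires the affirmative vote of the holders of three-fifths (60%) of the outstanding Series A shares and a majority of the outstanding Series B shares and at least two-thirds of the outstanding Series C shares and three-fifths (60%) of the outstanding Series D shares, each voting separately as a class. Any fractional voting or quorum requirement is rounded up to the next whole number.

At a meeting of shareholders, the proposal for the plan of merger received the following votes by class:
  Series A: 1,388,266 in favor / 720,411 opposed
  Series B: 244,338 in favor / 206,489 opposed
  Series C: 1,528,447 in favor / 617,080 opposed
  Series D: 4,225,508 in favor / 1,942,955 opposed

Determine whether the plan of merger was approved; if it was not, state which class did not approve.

Series A: 3/5 of 2314565 = 1388739; 1,388,739 required, 1,388,266 in favor — not approved.
Series B: a majority of 488631 is 244316; 244,316 required, 244,338 in favor — approved.
Series C: 2/3 of 2292066 = 1528044; 1,528,044 required, 1,528,447 in favor — approved.
Series D: 3/5 of 7042462 = 4225477.20, rounded up to 4225478; 4,225,478 required, 4,225,508 in favor — approved.

Not approved — the Series A shares did not give the required vote.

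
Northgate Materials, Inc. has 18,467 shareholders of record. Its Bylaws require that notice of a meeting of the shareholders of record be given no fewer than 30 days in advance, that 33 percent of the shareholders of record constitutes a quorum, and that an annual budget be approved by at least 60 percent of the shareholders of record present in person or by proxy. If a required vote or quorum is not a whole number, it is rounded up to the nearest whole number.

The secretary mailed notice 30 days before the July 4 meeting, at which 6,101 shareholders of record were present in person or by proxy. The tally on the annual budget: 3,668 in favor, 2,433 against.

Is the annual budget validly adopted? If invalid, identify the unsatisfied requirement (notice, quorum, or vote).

Notice: 30 days given; 30 required. Satisfied.
Quorum: 33% of 18,467 = 6,094.11, rounded up to 6,095; 6,101 present. Satisfied.
Vote: requires three-fifths of those present (6,101); 3/5 of 6101 = 3660.60, rounded up to 3661, so 3,661 needed; 3,668 in favor. Satisfied.

Valid — all requirements satisfied.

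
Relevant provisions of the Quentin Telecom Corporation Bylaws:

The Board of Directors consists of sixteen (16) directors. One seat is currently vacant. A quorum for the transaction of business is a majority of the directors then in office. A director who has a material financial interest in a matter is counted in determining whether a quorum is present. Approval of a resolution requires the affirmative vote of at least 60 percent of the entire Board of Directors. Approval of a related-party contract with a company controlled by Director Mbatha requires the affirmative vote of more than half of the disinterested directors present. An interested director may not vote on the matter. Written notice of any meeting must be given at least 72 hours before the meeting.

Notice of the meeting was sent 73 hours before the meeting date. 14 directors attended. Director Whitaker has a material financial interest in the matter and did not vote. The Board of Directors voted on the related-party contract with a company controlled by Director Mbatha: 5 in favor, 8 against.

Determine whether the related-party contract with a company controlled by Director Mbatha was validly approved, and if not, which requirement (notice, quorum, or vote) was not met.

Notice: 73 hours given; 72 required (73 ≥ 72). Satisfied.
Quorum: 14 present (interested directors count toward quorum); quorum is 8. Satisfied.
Vote: the related-party contract with a company controlled by Director Mbatha requires a majority of the disinterested directors present (14 − 1 = 13). A majority of 13 is 7, so 7 affirmative votes are needed; 5 voted in favor. Not satisfied.

Invalid — vote requirement not satisfied.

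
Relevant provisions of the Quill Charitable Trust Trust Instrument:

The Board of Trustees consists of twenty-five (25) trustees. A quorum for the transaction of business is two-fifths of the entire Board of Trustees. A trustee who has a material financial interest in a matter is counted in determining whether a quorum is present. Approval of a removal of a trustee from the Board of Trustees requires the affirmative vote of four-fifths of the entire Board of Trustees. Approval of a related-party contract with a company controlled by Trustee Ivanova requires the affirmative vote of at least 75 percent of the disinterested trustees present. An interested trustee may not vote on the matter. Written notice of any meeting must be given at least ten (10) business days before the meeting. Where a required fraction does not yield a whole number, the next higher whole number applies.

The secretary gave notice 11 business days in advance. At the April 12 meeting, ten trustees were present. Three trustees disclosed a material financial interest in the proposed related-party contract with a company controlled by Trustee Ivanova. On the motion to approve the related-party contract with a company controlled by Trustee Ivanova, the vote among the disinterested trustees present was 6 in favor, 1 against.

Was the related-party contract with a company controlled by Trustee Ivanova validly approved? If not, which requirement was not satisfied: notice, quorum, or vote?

Valid — all requirements satisfied.

Notice: 11 business days given; 10 required (11 ≥ 10). Satisfied.
Quorum: 10 present (interested trustees count toward quorum); quorum is 10. Satisfied.
Vote: the related-party contract with a company controlled by Trustee Ivanova requires three-fourths of the disinterested trustees present (10 − 3 = 7). 3/4 of 7 = 5.25, rounded up to 6, so 6 affirmative votes are needed; 6 voted in favor. Satisfied.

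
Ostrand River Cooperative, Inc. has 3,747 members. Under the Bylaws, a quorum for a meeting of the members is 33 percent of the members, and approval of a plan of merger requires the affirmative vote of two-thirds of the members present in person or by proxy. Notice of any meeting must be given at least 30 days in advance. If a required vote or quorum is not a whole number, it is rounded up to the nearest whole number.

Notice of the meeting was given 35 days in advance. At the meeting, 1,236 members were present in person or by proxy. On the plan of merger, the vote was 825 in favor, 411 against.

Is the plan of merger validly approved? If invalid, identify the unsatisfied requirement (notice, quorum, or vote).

Notice: 35 days given; 30 required. Satisfied.
Quorum: 33% of 3,747 = 1,236.51, rounded up to 1,237; 1,236 present. Not satisfied.
Vote: requires two-thirds of those present (1,236); 2/3 of 1236 = 824, so 824 needed; 825 in favor. Satisfied.

Invalid — quorum requirement not satisfied.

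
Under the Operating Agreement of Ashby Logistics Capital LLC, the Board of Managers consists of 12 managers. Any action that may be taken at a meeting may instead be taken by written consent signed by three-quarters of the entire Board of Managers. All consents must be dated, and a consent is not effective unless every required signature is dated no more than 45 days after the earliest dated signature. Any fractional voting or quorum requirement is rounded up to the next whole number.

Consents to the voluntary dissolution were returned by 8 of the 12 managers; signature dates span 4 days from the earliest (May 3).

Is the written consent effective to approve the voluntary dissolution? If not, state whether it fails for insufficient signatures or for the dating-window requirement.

Signatures required: three-quarters of 12 — 3/4 of 12 = 9, so 9 needed; 8 signed. Insufficient.
Dating window: the latest signature is 4 days after the earliest; the limit is 45 days. Within the window.

Not effective — insufficient signatures.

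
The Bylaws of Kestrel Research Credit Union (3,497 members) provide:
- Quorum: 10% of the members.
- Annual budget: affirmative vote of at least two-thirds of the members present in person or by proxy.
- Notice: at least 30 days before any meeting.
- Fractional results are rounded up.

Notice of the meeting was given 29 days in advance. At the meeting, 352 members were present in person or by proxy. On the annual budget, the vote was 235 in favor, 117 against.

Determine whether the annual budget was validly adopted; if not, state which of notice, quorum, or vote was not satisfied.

Invalid — notice requirement not satisfied.

Notice: 29 days given; 30 required. Not satisfied.
Quorum: 10% of 3,497 = 349.70, rounded up to 350; 352 present. Satisfied.
Vote: requires two-thirds of those present (352); 2/3 of 352 = 234.67, rounded up to 235, so 235 needed; 235 in favor. Satisfied.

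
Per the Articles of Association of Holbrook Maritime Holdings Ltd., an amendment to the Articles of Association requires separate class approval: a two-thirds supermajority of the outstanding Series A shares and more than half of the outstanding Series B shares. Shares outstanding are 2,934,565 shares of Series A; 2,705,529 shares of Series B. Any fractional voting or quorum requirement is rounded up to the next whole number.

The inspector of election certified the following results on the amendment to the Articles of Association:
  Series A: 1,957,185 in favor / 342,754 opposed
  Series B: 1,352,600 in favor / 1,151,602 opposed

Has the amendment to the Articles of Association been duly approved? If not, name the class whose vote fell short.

Not approved — the Series B shares did not give the required vote.

Series A: 2/3 of 2934565 = 1956376.67, rounded up to 1956377; 1,956,377 required, 1,957,185 in favor — approved.
Series B: a majority of 2705529 is 1352765; 1,352,765 required, 1,352,600 in favor — not approved.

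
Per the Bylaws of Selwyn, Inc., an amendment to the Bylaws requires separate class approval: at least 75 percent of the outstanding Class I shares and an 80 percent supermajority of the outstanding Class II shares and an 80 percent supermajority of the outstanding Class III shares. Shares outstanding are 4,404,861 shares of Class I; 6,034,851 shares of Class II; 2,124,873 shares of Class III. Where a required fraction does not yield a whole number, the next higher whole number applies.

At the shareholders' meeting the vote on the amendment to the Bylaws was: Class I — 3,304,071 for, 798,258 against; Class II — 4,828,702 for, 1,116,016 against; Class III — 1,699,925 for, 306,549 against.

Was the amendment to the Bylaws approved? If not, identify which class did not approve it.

Class I: 3/4 of 4404861 = 3303645.75, rounded up to 3303646; 3,303,646 required, 3,304,071 in favor — approved.
Class II: 4/5 of 6034851 = 4827880.80, rounded up to 4827881; 4,827,881 required, 4,828,702 in favor — approved.
Class III: 4/5 of 2124873 = 1699898.40, rounded up to 1699899; 1,699,899 required, 1,699,925 in favor — approved.

Approved — every class gave the required vote.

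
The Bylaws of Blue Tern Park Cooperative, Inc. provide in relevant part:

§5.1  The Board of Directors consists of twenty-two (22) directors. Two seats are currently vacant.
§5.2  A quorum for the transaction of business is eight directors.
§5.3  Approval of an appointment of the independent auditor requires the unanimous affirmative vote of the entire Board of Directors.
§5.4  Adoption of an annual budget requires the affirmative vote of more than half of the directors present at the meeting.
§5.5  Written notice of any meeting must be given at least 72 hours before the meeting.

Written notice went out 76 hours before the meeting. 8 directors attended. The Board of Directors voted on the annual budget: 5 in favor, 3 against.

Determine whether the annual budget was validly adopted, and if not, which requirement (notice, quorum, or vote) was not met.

Notice: 76 hours given; 72 required (76 ≥ 72). Satisfied.
Quorum: 8 present; quorum is 8. Satisfied.
Vote: the annual budget requires a majority of the directors present (8). A majority of 8 is 5, so 5 affirmative votes are needed; 5 voted in favor. Satisfied.

Valid — all requirements satisfied.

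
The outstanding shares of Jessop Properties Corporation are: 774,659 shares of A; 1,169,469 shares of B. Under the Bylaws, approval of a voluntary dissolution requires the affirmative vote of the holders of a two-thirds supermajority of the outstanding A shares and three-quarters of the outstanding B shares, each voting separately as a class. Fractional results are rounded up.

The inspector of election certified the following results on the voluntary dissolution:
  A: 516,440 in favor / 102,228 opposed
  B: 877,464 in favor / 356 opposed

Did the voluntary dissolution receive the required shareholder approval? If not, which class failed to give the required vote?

A: 2/3 of 774659 = 516439.33, rounded up to 516440; 516,440 required, 516,440 in favor — approved.
B: 3/4 of 1169469 = 877101.75, rounded up to 877102; 877,102 required, 877,464 in favor — approved.

Approved — every class gave the required vote.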